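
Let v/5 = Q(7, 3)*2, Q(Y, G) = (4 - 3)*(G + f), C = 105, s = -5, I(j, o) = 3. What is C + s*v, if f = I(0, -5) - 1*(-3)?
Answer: -345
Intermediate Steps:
f = 6 (f = 3 - 1*(-3) = 3 + 3 = 6)
Q(Y, G) = 6 + G (Q(Y, G) = (4 - 3)*(G + 6) = 1*(6 + G) = 6 + G)
v = 90 (v = 5*((6 + 3)*2) = 5*(9*2) = 5*18 = 90)
C + s*v = 105 - 5*90 = 105 - 450 = -345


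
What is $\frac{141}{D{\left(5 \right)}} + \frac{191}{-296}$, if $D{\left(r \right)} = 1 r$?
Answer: $\frac{40781}{1480} \approx 27.555$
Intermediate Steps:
$D{\left(r \right)} = r$
$\frac{141}{D{\left(5 \right)}} + \frac{191}{-296} = \frac{141}{5} + \frac{191}{-296} = 141 \cdot \frac{1}{5} + 191 \left(- \frac{1}{296}\right) = \frac{141}{5} - \frac{191}{296} = \frac{40781}{1480}$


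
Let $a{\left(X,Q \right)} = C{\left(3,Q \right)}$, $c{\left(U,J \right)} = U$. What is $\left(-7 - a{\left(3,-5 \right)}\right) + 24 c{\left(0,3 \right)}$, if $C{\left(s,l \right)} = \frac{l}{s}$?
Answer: $- \frac{16}{3} \approx -5.3333$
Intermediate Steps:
$a{\left(X,Q \right)} = \frac{Q}{3}$
$\left(-7 - a{\left(3,-5 \right)}\right) + 24 c{\left(0,3 \right)} = \left(-7 - \frac{1}{3} \left(-5\right)\right) + 24 \cdot 0 = \left(-7 - - \frac{5}{3}\right) + 0 = \left(-7 + \frac{5}{3}\right) + 0 = - \frac{16}{3} + 0 = - \frac{16}{3}$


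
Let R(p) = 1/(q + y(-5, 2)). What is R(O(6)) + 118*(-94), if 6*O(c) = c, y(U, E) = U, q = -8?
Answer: -144197/13 ≈ -11092.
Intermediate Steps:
O(c) = c/6
R(p) = -1/13 (R(p) = 1/(-8 - 5) = 1/(-13) = -1/13)
R(O(6)) + 118*(-94) = -1/13 + 118*(-94) = -1/13 - 11092 = -144197/13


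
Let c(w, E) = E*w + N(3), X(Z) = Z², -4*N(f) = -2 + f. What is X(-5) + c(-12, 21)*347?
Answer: -350023/4 ≈ -87506.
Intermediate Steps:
N(f) = ½ - f/4 (N(f) = -(-2 + f)/4 = ½ - f/4)
c(w, E) = -¼ + E*w (c(w, E) = E*w + (½ - ¼*3) = E*w + (½ - ¾) = E*w - ¼ = -¼ + E*w)
X(-5) + c(-12, 21)*347 = (-5)² + (-¼ + 21*(-12))*347 = 25 + (-¼ - 252)*347 = 25 - 1009/4*347 = 25 - 350123/4 = -350023/4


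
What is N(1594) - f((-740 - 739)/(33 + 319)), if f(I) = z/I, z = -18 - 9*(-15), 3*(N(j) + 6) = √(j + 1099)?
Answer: 10770/493 + √2693/3 ≈ 39.144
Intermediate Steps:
N(j) = -6 + √(1099 + j)/3 (N(j) = -6 + √(j + 1099)/3 = -6 + √(1099 + j)/3)
z = 117 (z = -18 + 135 = 117)
f(I) = 117/I
N(1594) - f((-740 - 739)/(33 + 319)) = (-6 + √(1099 + 1594)/3) - 117/((-740 - 739)/(33 + 319)) = (-6 + √2693/3) - 117/((-1479/352)) = (-6 + √2693/3) - 117/((-1479*1/352)) = (-6 + √2693/3) - 117/(-1479/352) = (-6 + √2693/3) - 117*(-352)/1479 = (-6 + √2693/3) - 1*(-13728/493) = (-6 + √2693/3) + 13728/493 = 10770/493 + √2693/3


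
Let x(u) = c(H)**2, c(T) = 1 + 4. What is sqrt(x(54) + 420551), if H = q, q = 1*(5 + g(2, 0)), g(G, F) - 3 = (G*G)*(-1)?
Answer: 4*sqrt(26286) ≈ 648.52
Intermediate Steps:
g(G, F) = 3 - G**2 (g(G, F) = 3 + (G*G)*(-1) = 3 + G**2*(-1) = 3 - G**2)
q = 4 (q = 1*(5 + (3 - 1*2**2)) = 1*(5 + (3 - 1*4)) = 1*(5 + (3 - 4)) = 1*(5 - 1) = 1*4 = 4)
H = 4
c(T) = 5
x(u) = 25 (x(u) = 5**2 = 25)
sqrt(x(54) + 420551) = sqrt(25 + 420551) = sqrt(420576) = 4*sqrt(26286)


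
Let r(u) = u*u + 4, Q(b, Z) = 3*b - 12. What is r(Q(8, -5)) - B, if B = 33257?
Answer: -33109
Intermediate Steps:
Q(b, Z) = -12 + 3*b
r(u) = 4 + u² (r(u) = u² + 4 = 4 + u²)
r(Q(8, -5)) - B = (4 + (-12 + 3*8)²) - 1*33257 = (4 + (-12 + 24)²) - 33257 = (4 + 12²) - 33257 = (4 + 144) - 33257 = 148 - 33257 = -33109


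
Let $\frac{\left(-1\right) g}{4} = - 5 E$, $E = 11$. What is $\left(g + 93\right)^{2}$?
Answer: $97969$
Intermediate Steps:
$g = 220$ ($g = - 4 \left(\left(-5\right) 11\right) = \left(-4\right) \left(-55\right) = 220$)
$\left(g + 93\right)^{2} = \left(220 + 93\right)^{2} = 313^{2} = 97969$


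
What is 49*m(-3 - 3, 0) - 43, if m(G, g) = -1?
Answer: -92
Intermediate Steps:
49*m(-3 - 3, 0) - 43 = 49*(-1) - 43 = -49 - 43 = -92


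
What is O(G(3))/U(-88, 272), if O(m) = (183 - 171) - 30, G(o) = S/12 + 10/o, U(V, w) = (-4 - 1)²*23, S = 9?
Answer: -18/575 ≈ -0.031304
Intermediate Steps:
U(V, w) = 575 (U(V, w) = (-5)²*23 = 25*23 = 575)
G(o) = ¾ + 10/o (G(o) = 9/12 + 10/o = 9*(1/12) + 10/o = ¾ + 10/o)
O(m) = -18 (O(m) = 12 - 30 = -18)
O(G(3))/U(-88, 272) = -18/575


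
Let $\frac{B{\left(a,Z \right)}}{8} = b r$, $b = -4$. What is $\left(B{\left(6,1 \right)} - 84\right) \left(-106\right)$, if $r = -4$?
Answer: $-4664$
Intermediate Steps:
$B{\left(a,Z \right)} = 128$ ($B{\left(a,Z \right)} = 8 \left(\left(-4\right) \left(-4\right)\right) = 8 \cdot 16 = 128$)
$\left(B{\left(6,1 \right)} - 84\right) \left(-106\right) = \left(128 - 84\right) \left(-106\right) = 44 \left(-106\right) = -4664$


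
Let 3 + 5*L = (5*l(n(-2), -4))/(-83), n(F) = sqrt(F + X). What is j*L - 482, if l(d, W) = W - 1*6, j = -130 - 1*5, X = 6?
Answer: -34633/83 ≈ -417.27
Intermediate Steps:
j = -135 (j = -130 - 5 = -135)
n(F) = sqrt(6 + F) (n(F) = sqrt(F + 6) = sqrt(6 + F))
l(d, W) = -6 + W (l(d, W) = W - 6 = -6 + W)
L = -199/415 (L = -3/5 + ((5*(-6 - 4))/(-83))/5 = -3/5 + ((5*(-10))*(-1/83))/5 = -3/5 + (-50*(-1/83))/5 = -3/5 + (1/5)*(50/83) = -3/5 + 10/83 = -199/415 ≈ -0.47952)
j*L - 482 = -135*(-199/415) - 482 = 5373/83 - 482 = -34633/83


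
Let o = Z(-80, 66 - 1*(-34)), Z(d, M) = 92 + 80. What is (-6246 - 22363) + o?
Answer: -28437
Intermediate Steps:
Z(d, M) = 172
o = 172
(-6246 - 22363) + o = (-6246 - 22363) + 172 = -28609 + 172 = -28437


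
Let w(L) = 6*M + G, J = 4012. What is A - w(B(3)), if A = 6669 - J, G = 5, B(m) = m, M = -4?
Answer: 2676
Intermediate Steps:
w(L) = -19 (w(L) = 6*(-4) + 5 = -24 + 5 = -19)
A = 2657 (A = 6669 - 1*4012 = 6669 - 4012 = 2657)
A - w(B(3)) = 2657 - 1*(-19) = 2657 + 19 = 2676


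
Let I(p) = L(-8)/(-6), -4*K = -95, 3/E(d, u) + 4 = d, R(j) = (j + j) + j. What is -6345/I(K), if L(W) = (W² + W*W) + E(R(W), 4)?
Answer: 1065960/3581 ≈ 297.67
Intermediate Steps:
R(j) = 3*j (R(j) = 2*j + j = 3*j)
E(d, u) = 3/(-4 + d)
K = 95/4 (K = -¼*(-95) = 95/4 ≈ 23.750)
L(W) = 2*W² + 3/(-4 + 3*W) (L(W) = (W² + W*W) + 3/(-4 + 3*W) = (W² + W²) + 3/(-4 + 3*W) = 2*W² + 3/(-4 + 3*W))
I(p) = -3581/168 (I(p) = ((3 + (-8)²*(-8 + 6*(-8)))/(-4 + 3*(-8)))/(-6) = ((3 + 64*(-8 - 48))/(-4 - 24))*(-⅙) = ((3 + 64*(-56))/(-28))*(-⅙) = -(3 - 3584)/28*(-⅙) = -1/28*(-3581)*(-⅙) = (3581/28)*(-⅙) = -3581/168)
-6345/I(K) = -6345/(-3581/168) = -6345*(-168/3581) = 1065960/3581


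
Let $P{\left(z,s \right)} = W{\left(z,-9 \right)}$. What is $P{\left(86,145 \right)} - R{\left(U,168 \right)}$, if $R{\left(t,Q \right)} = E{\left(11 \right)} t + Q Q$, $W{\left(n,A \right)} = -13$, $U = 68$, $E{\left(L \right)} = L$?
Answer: $-28985$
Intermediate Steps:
$P{\left(z,s \right)} = -13$
$R{\left(t,Q \right)} = Q^{2} + 11 t$ ($R{\left(t,Q \right)} = 11 t + Q Q = 11 t + Q^{2} = Q^{2} + 11 t$)
$P{\left(86,145 \right)} - R{\left(U,168 \right)} = -13 - \left(168^{2} + 11 \cdot 68\right) = -13 - \left(28224 + 748\right) = -13 - 28972 = -28985$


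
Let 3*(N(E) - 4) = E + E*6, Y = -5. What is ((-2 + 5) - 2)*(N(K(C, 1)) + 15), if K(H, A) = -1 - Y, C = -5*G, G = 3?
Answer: 85/3 ≈ 28.333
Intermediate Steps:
C = -15 (C = -5*3 = -15)
K(H, A) = 4 (K(H, A) = -1 - 1*(-5) = -1 + 5 = 4)
N(E) = 4 + 7*E/3 (N(E) = 4 + (E + E*6)/3 = 4 + (E + 6*E)/3 = 4 + (7*E)/3 = 4 + 7*E/3)
((-2 + 5) - 2)*(N(K(C, 1)) + 15) = ((-2 + 5) - 2)*((4 + (7/3)*4) + 15) = (3 - 2)*((4 + 28/3) + 15) = 1*(40/3 + 15) = 1*(85/3) = 85/3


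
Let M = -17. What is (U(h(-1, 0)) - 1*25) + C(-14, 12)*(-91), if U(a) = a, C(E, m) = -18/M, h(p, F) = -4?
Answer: -2131/17 ≈ -125.35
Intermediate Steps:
C(E, m) = 18/17 (C(E, m) = -18/(-17) = -18*(-1/17) = 18/17)
(U(h(-1, 0)) - 1*25) + C(-14, 12)*(-91) = (-4 - 1*25) + (18/17)*(-91) = (-4 - 25) - 1638/17 = -29 - 1638/17 = -2131/17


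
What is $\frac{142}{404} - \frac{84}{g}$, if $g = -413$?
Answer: $\frac{6613}{11918} \approx 0.55488$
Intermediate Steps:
$\frac{142}{404} - \frac{84}{g} = \frac{142}{404} - \frac{84}{-413} = 142 \cdot \frac{1}{404} - - \frac{12}{59} = \frac{71}{202} + \frac{12}{59} = \frac{6613}{11918}$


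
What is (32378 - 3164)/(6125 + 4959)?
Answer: 14607/5542 ≈ 2.6357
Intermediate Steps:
(32378 - 3164)/(6125 + 4959) = 29214/11084 = 29214*(1/11084) = 14607/5542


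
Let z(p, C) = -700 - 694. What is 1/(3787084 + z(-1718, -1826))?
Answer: 1/3785690 ≈ 2.6415e-7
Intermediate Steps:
z(p, C) = -1394
1/(3787084 + z(-1718, -1826)) = 1/(3787084 - 1394) = 1/3785690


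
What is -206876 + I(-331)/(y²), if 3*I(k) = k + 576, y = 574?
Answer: -4173102667/20172 ≈ -2.0688e+5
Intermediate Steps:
I(k) = 192 + k/3 (I(k) = (k + 576)/3 = (576 + k)/3 = 192 + k/3)
-206876 + I(-331)/(y²) = -206876 + (192 + (⅓)*(-331))/(574²) = -206876 + (192 - 331/3)/329476 = -206876 + (245/3)*(1/329476) = -206876 + 5/20172 = -4173102667/20172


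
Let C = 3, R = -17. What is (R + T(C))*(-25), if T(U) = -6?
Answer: 575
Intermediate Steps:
(R + T(C))*(-25) = (-17 - 6)*(-25) = -23*(-25) = 575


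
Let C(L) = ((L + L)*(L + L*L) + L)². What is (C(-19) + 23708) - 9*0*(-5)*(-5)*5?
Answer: 169413933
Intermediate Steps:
C(L) = (L + 2*L*(L + L²))² (C(L) = ((2*L)*(L + L²) + L)² = (2*L*(L + L²) + L)² = (L + 2*L*(L + L²))²)
(C(-19) + 23708) - 9*0*(-5)*(-5)*5 = ((-19)²*(1 + 2*(-19) + 2*(-19)²)² + 23708) - 9*0*(-5)*(-5)*5 = (361*(1 - 38 + 2*361)² + 23708) - 0*(-5)*5 = (361*(1 - 38 + 722)² + 23708) - 9*0*5 = (361*685² + 23708) + 0*5 = (361*469225 + 23708) + 0 = (169390225 + 23708) + 0 = 169413933 + 0 = 169413933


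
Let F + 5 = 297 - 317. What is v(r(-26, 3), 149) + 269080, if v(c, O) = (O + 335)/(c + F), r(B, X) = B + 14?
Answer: 9955476/37 ≈ 2.6907e+5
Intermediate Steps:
r(B, X) = 14 + B
F = -25 (F = -5 + (297 - 317) = -5 - 20 = -25)
v(c, O) = (335 + O)/(-25 + c) (v(c, O) = (O + 335)/(c - 25) = (335 + O)/(-25 + c))
v(r(-26, 3), 149) + 269080 = (335 + 149)/(-25 + (14 - 26)) + 269080 = 484/(-25 - 12) + 269080 = 484/(-37) + 269080 = -1/37*484 + 269080 = -484/37 + 269080 = 9955476/37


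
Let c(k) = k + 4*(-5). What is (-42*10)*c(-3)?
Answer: 9660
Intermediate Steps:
c(k) = -20 + k (c(k) = k - 20 = -20 + k)
(-42*10)*c(-3) = (-42*10)*(-20 - 3) = -420*(-23) = 9660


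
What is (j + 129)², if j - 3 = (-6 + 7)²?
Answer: 17689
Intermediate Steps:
j = 4 (j = 3 + (-6 + 7)² = 3 + 1² = 3 + 1 = 4)
(j + 129)² = (4 + 129)² = 133² = 17689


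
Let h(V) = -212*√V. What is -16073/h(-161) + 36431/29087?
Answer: 2143/1711 - 16073*I*√161/34132 ≈ 1.2525 - 5.9751*I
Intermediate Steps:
-16073/h(-161) + 36431/29087 = -16073*I*√161/34132 + 36431/29087 = -16073*I*√161/34132 + 36431*(1/29087) = -16073*I*√161/34132 + 2143/1711 = 2143/1711 - 16073*I*√161/34132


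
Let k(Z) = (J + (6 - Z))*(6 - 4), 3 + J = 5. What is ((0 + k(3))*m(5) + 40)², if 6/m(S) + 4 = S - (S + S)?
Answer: 10000/9 ≈ 1111.1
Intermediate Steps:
J = 2 (J = -3 + 5 = 2)
k(Z) = 16 - 2*Z (k(Z) = (2 + (6 - Z))*(6 - 4) = (8 - Z)*2 = 16 - 2*Z)
m(S) = 6/(-4 - S) (m(S) = 6/(-4 + (S - (S + S))) = 6/(-4 + (S - 2*S)) = 6/(-4 - S))
((0 + k(3))*m(5) + 40)² = ((0 + (16 - 2*3))*(-6/(4 + 5)) + 40)² = ((0 + (16 - 6))*(-6/9) + 40)² = ((0 + 10)*(-6*⅑) + 40)² = (10*(-⅔) + 40)² = (-20/3 + 40)² = (100/3)² = 10000/9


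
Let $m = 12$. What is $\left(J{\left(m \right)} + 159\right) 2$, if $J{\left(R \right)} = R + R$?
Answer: $366$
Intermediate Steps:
$J{\left(R \right)} = 2 R$
$\left(J{\left(m \right)} + 159\right) 2 = \left(2 \cdot 12 + 159\right) 2 = \left(24 + 159\right) 2 = 183 \cdot 2 = 366$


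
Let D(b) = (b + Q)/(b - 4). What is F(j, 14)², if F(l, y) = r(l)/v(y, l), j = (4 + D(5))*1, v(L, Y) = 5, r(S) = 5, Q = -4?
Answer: 1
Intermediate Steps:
D(b) = 1 (D(b) = (b - 4)/(b - 4) = (-4 + b)/(-4 + b) = 1)
j = 5 (j = (4 + 1)*1 = 5*1 = 5)
F(l, y) = 1 (F(l, y) = 5/5 = 5*(⅕) = 1)
F(j, 14)² = 1² = 1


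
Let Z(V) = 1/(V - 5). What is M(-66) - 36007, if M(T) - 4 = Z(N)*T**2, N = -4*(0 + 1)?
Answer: -36487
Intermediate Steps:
N = -4 (N = -4*1 = -4)
Z(V) = 1/(-5 + V)
M(T) = 4 - T**2/9 (M(T) = 4 + T**2/(-5 - 4) = 4 + T**2/(-9) = 4 - T**2/9)
M(-66) - 36007 = (4 - 1/9*(-66)**2) - 36007 = (4 - 1/9*4356) - 36007 = (4 - 484) - 36007 = -480 - 36007 = -36487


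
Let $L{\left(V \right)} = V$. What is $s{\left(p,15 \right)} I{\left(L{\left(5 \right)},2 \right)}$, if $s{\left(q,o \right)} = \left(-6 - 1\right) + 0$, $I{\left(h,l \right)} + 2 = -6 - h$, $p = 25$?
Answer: $91$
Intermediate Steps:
$I{\left(h,l \right)} = -8 - h$ ($I{\left(h,l \right)} = -2 - \left(6 + h\right) = -8 - h$)
$s{\left(q,o \right)} = -7$ ($s{\left(q,o \right)} = -7 + 0 = -7$)
$s{\left(p,15 \right)} I{\left(L{\left(5 \right)},2 \right)} = - 7 \left(-8 - 5\right) = \left(-7\right) \left(-13\right) = 91$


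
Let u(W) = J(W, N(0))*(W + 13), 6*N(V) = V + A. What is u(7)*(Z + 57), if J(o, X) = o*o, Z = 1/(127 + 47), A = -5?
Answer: 4860310/87 ≈ 55866.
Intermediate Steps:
N(V) = -⅚ + V/6 (N(V) = (V - 5)/6 = (-5 + V)/6 = -⅚ + V/6)
Z = 1/174 ≈ 0.0057471
J(o, X) = o²
u(W) = W²*(13 + W) (u(W) = W²*(W + 13) = W²*(13 + W))
u(7)*(Z + 57) = (7²*(13 + 7))*(1/174 + 57) = (49*20)*(9919/174) = 980*(9919/174) = 4860310/87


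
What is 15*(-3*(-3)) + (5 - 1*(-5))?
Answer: 145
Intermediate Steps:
15*(-3*(-3)) + (5 - 1*(-5)) = 15*9 + (5 + 5) = 135 + 10 = 145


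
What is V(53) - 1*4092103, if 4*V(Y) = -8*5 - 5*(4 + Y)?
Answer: -16368737/4 ≈ -4.0922e+6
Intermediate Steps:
V(Y) = -15 - 5*Y/4 (V(Y) = (-8*5 - 5*(4 + Y))/4 = (-40 + (-20 - 5*Y))/4 = (-60 - 5*Y)/4 = -15 - 5*Y/4)
V(53) - 1*4092103 = (-15 - 5/4*53) - 1*4092103 = (-15 - 265/4) - 4092103 = -325/4 - 4092103 = -16368737/4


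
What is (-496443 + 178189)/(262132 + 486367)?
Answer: -318254/748499 ≈ -0.42519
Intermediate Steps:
(-496443 + 178189)/(262132 + 486367) = -318254/748499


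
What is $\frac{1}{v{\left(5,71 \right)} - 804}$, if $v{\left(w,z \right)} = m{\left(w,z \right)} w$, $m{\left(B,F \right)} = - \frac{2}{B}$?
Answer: $- \frac{1}{806} \approx -0.0012407$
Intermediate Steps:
$v{\left(w,z \right)} = -2$ ($v{\left(w,z \right)} = - \frac{2}{w} w = -2$)
$\frac{1}{v{\left(5,71 \right)} - 804} = \frac{1}{-2 - 804} = \frac{1}{-806} = - \frac{1}{806}$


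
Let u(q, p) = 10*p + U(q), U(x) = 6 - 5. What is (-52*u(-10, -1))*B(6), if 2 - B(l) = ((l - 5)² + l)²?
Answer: -21996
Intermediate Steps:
U(x) = 1
u(q, p) = 1 + 10*p (u(q, p) = 10*p + 1 = 1 + 10*p)
B(l) = 2 - (l + (-5 + l)²)² (B(l) = 2 - ((l - 5)² + l)² = 2 - ((-5 + l)² + l)² = 2 - (l + (-5 + l)²)²)
(-52*u(-10, -1))*B(6) = (-52*(1 + 10*(-1)))*(2 - (6 + (-5 + 6)²)²) = (-52*(1 - 10))*(2 - (6 + 1²)²) = (-52*(-9))*(2 - (6 + 1)²) = 468*(2 - 1*7²) = 468*(2 - 1*49) = 468*(2 - 49) = 468*(-47) = -21996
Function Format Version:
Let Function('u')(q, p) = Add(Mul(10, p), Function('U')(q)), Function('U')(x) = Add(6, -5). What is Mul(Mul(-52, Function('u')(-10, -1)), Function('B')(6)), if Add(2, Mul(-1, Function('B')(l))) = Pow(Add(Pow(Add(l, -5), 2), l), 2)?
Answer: -21996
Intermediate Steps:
Function('U')(x) = 1
Function('u')(q, p) = Add(1, Mul(10, p)) (Function('u')(q, p) = Add(Mul(10, p), 1) = Add(1, Mul(10, p)))
Function('B')(l) = Add(2, Mul(-1, Pow(Add(l, Pow(Add(-5, l), 2)), 2))) (Function('B')(l) = Add(2, Mul(-1, Pow(Add(Pow(Add(l, -5), 2), l), 2))) = Add(2, Mul(-1, Pow(Add(Pow(Add(-5, l), 2), l), 2))) = Add(2, Mul(-1, Pow(Add(l, Pow(Add(-5, l), 2)), 2))))
Mul(Mul(-52, Function('u')(-10, -1)), Function('B')(6)) = Mul(Mul(-52, Add(1, Mul(10, -1))), Add(2, Mul(-1, Pow(Add(6, Pow(Add(-5, 6), 2)), 2)))) = Mul(Mul(-52, Add(1, -10)), Add(2, Mul(-1, Pow(Add(6, Pow(1, 2)), 2)))) = Mul(Mul(-52, -9), Add(2, Mul(-1, Pow(Add(6, 1), 2)))) = Mul(468, Add(2, Mul(-1, Pow(7, 2)))) = Mul(468, Add(2, Mul(-1, 49))) = Mul(468, Add(2, -49)) = Mul(468, -47) = -21996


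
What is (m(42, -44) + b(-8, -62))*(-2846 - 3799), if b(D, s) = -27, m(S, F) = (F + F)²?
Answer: -51279465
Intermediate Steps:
m(S, F) = 4*F² (m(S, F) = (2*F)² = 4*F²)
(m(42, -44) + b(-8, -62))*(-2846 - 3799) = (4*(-44)² - 27)*(-2846 - 3799) = (4*1936 - 27)*(-6645) = (7744 - 27)*(-6645) = 7717*(-6645) = -51279465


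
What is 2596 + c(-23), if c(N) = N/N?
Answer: 2597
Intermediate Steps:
c(N) = 1
2596 + c(-23) = 2596 + 1 = 2597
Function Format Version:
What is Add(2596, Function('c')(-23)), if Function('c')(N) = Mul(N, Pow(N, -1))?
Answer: 2597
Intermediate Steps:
Function('c')(N) = 1
Add(2596, Function('c')(-23)) = Add(2596, 1) = 2597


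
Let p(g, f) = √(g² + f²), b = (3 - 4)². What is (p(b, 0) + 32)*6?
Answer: 198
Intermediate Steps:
b = 1 (b = (-1)² = 1)
p(g, f) = √(f² + g²)
(p(b, 0) + 32)*6 = (√(0² + 1²) + 32)*6 = (√(0 + 1) + 32)*6 = (√1 + 32)*6 = (1 + 32)*6 = 33*6 = 198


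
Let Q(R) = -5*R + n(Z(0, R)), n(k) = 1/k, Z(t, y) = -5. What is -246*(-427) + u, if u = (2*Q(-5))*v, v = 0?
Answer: 105042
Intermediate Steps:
Q(R) = -⅕ - 5*R (Q(R) = -5*R + 1/(-5) = -5*R - ⅕ = -⅕ - 5*R)
u = 0 (u = (2*(-⅕ - 5*(-5)))*0 = (2*(-⅕ + 25))*0 = (2*(124/5))*0 = (248/5)*0 = 0)
-246*(-427) + u = -246*(-427) + 0 = 105042 + 0 = 105042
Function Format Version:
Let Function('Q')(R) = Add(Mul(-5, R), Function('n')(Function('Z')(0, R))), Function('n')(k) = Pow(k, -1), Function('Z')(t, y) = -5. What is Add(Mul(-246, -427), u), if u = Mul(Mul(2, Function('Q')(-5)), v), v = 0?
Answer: 105042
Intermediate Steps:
Function('Q')(R) = Add(Rational(-1, 5), Mul(-5, R)) (Function('Q')(R) = Add(Mul(-5, R), Pow(-5, -1)) = Add(Mul(-5, R), Rational(-1, 5)) = Add(Rational(-1, 5), Mul(-5, R)))
u = 0 (u = Mul(Mul(2, Add(Rational(-1, 5), Mul(-5, -5))), 0) = Mul(Mul(2, Add(Rational(-1, 5), 25)), 0) = Mul(Mul(2, Rational(124, 5)), 0) = Mul(Rational(248, 5), 0) = 0)
Add(Mul(-246, -427), u) = Add(Mul(-246, -427), 0) = Add(105042, 0) = 105042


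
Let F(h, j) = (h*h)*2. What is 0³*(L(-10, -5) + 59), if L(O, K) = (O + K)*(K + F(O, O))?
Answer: 0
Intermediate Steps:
F(h, j) = 2*h² (F(h, j) = h²*2 = 2*h²)
L(O, K) = (K + O)*(K + 2*O²) (L(O, K) = (O + K)*(K + 2*O²) = (K + O)*(K + 2*O²))
0³*(L(-10, -5) + 59) = 0³*(((-5)² + 2*(-10)³ - 5*(-10) + 2*(-5)*(-10)²) + 59) = 0*((25 + 2*(-1000) + 50 + 2*(-5)*100) + 59) = 0*((25 - 2000 + 50 - 1000) + 59) = 0*(-2925 + 59) = 0*(-2866) = 0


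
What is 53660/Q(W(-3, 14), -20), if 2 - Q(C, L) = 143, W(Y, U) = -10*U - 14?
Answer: -53660/141 ≈ -380.57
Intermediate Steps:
W(Y, U) = -14 - 10*U
Q(C, L) = -141 (Q(C, L) = 2 - 1*143 = 2 - 143 = -141)
53660/Q(W(-3, 14), -20) = 53660/(-141) = 53660*(-1/141) = -53660/141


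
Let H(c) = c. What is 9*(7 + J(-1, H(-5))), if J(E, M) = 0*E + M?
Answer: 18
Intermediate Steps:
J(E, M) = M (J(E, M) = 0 + M = M)
9*(7 + J(-1, H(-5))) = 9*(7 - 5) = 9*2 = 18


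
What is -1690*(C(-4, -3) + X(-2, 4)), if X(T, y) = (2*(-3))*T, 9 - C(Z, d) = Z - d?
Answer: -37180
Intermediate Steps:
C(Z, d) = 9 + d - Z (C(Z, d) = 9 - (Z - d) = 9 + (d - Z) = 9 + d - Z)
X(T, y) = -6*T
-1690*(C(-4, -3) + X(-2, 4)) = -1690*((9 - 3 - 1*(-4)) - 6*(-2)) = -1690*((9 - 3 + 4) + 12) = -1690*(10 + 12) = -1690*22 = -37180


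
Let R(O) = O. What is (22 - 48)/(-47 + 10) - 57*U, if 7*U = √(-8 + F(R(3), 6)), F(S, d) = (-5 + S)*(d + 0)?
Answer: 26/37 - 114*I*√5/7 ≈ 0.7027 - 36.416*I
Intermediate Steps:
F(S, d) = d*(-5 + S) (F(S, d) = (-5 + S)*d = d*(-5 + S))
U = 2*I*√5/7 (U = √(-8 + 6*(-5 + 3))/7 = √(-8 + 6*(-2))/7 = √(-8 - 12)/7 = √(-20)/7 = (2*I*√5)/7 = 2*I*√5/7 ≈ 0.63888*I)
(22 - 48)/(-47 + 10) - 57*U = (22 - 48)/(-47 + 10) - 114*I*√5/7 = -26/(-37) - 114*I*√5/7 = -26*(-1/37) - 114*I*√5/7 = 26/37 - 114*I*√5/7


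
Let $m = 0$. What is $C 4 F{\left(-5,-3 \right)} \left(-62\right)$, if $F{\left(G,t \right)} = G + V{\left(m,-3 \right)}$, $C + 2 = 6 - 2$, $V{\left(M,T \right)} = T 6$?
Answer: $11408$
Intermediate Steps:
$V{\left(M,T \right)} = 6 T$
$C = 2$ ($C = -2 + \left(6 - 2\right) = -2 + 4 = 2$)
$F{\left(G,t \right)} = -18 + G$ ($F{\left(G,t \right)} = G + 6 \left(-3\right) = G - 18 = -18 + G$)
$C 4 F{\left(-5,-3 \right)} \left(-62\right) = 2 \cdot 4 \left(-18 - 5\right) \left(-62\right) = 8 \left(-23\right) \left(-62\right) = \left(-184\right) \left(-62\right) = 11408$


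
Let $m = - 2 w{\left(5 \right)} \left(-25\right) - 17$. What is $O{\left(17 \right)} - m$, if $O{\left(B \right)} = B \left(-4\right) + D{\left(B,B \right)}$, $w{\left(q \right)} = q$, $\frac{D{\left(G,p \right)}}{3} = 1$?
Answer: $-298$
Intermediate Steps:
$D{\left(G,p \right)} = 3$ ($D{\left(G,p \right)} = 3 \cdot 1 = 3$)
$O{\left(B \right)} = 3 - 4 B$ ($O{\left(B \right)} = B \left(-4\right) + 3 = - 4 B + 3 = 3 - 4 B$)
$m = 233$ ($m = \left(-2\right) 5 \left(-25\right) - 17 = \left(-10\right) \left(-25\right) - 17 = 250 - 17 = 233$)
$O{\left(17 \right)} - m = \left(3 - 68\right) - 233 = -65 - 233 = -298$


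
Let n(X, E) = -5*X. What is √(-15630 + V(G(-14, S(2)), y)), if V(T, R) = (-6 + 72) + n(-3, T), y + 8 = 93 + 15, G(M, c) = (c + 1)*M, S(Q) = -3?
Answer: I*√15549 ≈ 124.7*I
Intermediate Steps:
G(M, c) = M*(1 + c) (G(M, c) = (1 + c)*M = M*(1 + c))
y = 100 (y = -8 + (93 + 15) = -8 + 108 = 100)
V(T, R) = 81 (V(T, R) = (-6 + 72) - 5*(-3) = 66 + 15 = 81)
√(-15630 + V(G(-14, S(2)), y)) = √(-15630 + 81) = √(-15549) = I*√15549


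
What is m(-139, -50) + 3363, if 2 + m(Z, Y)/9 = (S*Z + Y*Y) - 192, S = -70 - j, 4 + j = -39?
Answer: 57894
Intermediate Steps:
j = -43 (j = -4 - 39 = -43)
S = -27 (S = -70 - 1*(-43) = -70 + 43 = -27)
m(Z, Y) = -1746 - 243*Z + 9*Y**2 (m(Z, Y) = -18 + 9*((-27*Z + Y*Y) - 192) = -18 + 9*((-27*Z + Y**2) - 192) = -18 + 9*((Y**2 - 27*Z) - 192) = -18 + 9*(-192 + Y**2 - 27*Z) = -18 + (-1728 - 243*Z + 9*Y**2) = -1746 - 243*Z + 9*Y**2)
m(-139, -50) + 3363 = (-1746 - 243*(-139) + 9*(-50)**2) + 3363 = (-1746 + 33777 + 9*2500) + 3363 = (-1746 + 33777 + 22500) + 3363 = 54531 + 3363 = 57894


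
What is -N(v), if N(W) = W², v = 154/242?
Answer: -49/121 ≈ -0.40496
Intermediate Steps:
v = 7/11 (v = 154*(1/242) = 7/11 ≈ 0.63636)
-N(v) = -(7/11)² = -1*49/121 = -49/121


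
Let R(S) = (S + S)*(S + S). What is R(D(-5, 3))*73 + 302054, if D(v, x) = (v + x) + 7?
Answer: 309354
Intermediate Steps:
D(v, x) = 7 + v + x
R(S) = 4*S² (R(S) = (2*S)*(2*S) = 4*S²)
R(D(-5, 3))*73 + 302054 = (4*(7 - 5 + 3)²)*73 + 302054 = (4*5²)*73 + 302054 = (4*25)*73 + 302054 = 100*73 + 302054 = 7300 + 302054 = 309354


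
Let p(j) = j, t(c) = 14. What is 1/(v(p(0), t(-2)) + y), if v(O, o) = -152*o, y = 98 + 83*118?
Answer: 1/7764 ≈ 0.00012880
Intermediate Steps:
y = 9892 (y = 98 + 9794 = 9892)
1/(v(p(0), t(-2)) + y) = 1/(-152*14 + 9892) = 1/(-2128 + 9892) = 1/7764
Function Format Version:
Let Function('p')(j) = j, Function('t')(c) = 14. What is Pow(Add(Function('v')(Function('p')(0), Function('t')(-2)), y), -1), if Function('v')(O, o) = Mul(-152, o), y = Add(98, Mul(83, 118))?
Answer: Rational(1, 7764) ≈ 0.00012880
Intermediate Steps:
y = 9892 (y = Add(98, 9794) = 9892)
Pow(Add(Function('v')(Function('p')(0), Function('t')(-2)), y), -1) = Pow(Add(Mul(-152, 14), 9892), -1) = Pow(Add(-2128, 9892), -1) = Pow(7764, -1) = Rational(1, 7764)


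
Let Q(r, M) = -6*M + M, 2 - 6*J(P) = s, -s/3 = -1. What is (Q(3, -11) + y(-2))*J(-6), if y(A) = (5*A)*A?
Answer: -25/2 ≈ -12.500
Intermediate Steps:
s = 3 (s = -3*(-1) = 3)
J(P) = -1/6 (J(P) = 1/3 - 1/6*3 = 1/3 - 1/2 = -1/6)
Q(r, M) = -5*M
y(A) = 5*A**2
(Q(3, -11) + y(-2))*J(-6) = (-5*(-11) + 5*(-2)**2)*(-1/6) = (55 + 5*4)*(-1/6) = (55 + 20)*(-1/6) = 75*(-1/6) = -25/2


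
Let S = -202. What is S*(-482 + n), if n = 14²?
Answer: 57772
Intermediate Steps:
n = 196
S*(-482 + n) = -202*(-482 + 196) = -202*(-286) = 57772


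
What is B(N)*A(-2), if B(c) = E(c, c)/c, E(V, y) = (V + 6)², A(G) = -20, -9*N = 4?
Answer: 12500/9 ≈ 1388.9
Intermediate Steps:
N = -4/9 (N = -⅑*4 = -4/9 ≈ -0.44444)
E(V, y) = (6 + V)²
B(c) = (6 + c)²/c
B(N)*A(-2) = ((6 - 4/9)²/(-4/9))*(-20) = -9*(50/9)²/4*(-20) = -9/4*2500/81*(-20) = -625/9*(-20) = 12500/9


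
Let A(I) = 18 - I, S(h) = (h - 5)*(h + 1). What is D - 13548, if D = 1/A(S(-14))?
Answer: -3102493/229 ≈ -13548.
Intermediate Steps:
S(h) = (1 + h)*(-5 + h) (S(h) = (-5 + h)*(1 + h) = (1 + h)*(-5 + h))
D = -1/229 (D = 1/(18 - (-5 + (-14)² - 4*(-14))) = 1/(18 - (-5 + 196 + 56)) = 1/(18 - 1*247) = 1/(18 - 247) = 1/(-229) = -1/229 ≈ -0.0043668)
D - 13548 = -1/229 - 13548 = -3102493/229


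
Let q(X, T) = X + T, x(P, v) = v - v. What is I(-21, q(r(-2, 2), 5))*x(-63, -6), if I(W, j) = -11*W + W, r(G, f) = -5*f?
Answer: 0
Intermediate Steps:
x(P, v) = 0
q(X, T) = T + X
I(W, j) = -10*W
I(-21, q(r(-2, 2), 5))*x(-63, -6) = -10*(-21)*0 = 210*0 = 0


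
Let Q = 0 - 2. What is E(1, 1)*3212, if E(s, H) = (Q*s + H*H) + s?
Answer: 0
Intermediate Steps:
Q = -2
E(s, H) = H**2 - s (E(s, H) = (-2*s + H*H) + s = (-2*s + H**2) + s = (H**2 - 2*s) + s = H**2 - s)
E(1, 1)*3212 = (1**2 - 1*1)*3212 = (1 - 1)*3212 = 0*3212 = 0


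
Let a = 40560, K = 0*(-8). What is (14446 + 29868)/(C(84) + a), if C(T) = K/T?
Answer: 22157/20280 ≈ 1.0926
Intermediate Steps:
K = 0
C(T) = 0 (C(T) = 0/T = 0)
(14446 + 29868)/(C(84) + a) = (14446 + 29868)/(0 + 40560) = 44314/40560 = 44314*(1/40560) = 22157/20280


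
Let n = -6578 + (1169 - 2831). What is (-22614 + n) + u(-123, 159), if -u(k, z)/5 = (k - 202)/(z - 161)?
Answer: -63333/2 ≈ -31667.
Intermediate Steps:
u(k, z) = -5*(-202 + k)/(-161 + z) (u(k, z) = -5*(k - 202)/(z - 161) = -5*(-202 + k)/(-161 + z))
n = -8240 (n = -6578 - 1662 = -8240)
(-22614 + n) + u(-123, 159) = (-22614 - 8240) + 5*(202 - 1*(-123))/(-161 + 159) = -30854 + 5*(202 + 123)/(-2) = -30854 + 5*(-½)*325 = -30854 - 1625/2 = -63333/2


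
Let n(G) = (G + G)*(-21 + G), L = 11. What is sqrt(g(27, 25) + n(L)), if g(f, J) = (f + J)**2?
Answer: 6*sqrt(69) ≈ 49.840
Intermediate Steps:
g(f, J) = (J + f)**2
n(G) = 2*G*(-21 + G) (n(G) = (2*G)*(-21 + G) = 2*G*(-21 + G))
sqrt(g(27, 25) + n(L)) = sqrt((25 + 27)**2 + 2*11*(-21 + 11)) = sqrt(52**2 + 2*11*(-10)) = sqrt(2704 - 220) = sqrt(2484) = 6*sqrt(69)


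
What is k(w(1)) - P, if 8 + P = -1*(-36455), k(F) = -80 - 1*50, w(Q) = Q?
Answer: -36577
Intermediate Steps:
k(F) = -130 (k(F) = -80 - 50 = -130)
P = 36447 (P = -8 - 1*(-36455) = -8 + 36455 = 36447)
k(w(1)) - P = -130 - 1*36447 = -130 - 36447 = -36577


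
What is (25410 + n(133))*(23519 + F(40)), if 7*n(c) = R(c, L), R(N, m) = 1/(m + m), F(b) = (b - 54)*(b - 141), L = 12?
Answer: 35478669991/56 ≈ 6.3355e+8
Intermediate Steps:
F(b) = (-141 + b)*(-54 + b) (F(b) = (-54 + b)*(-141 + b) = (-141 + b)*(-54 + b))
R(N, m) = 1/(2*m)
n(c) = 1/168 (n(c) = ((1/2)/12)/7 = ((1/2)*(1/12))/7 = (1/7)*(1/24) = 1/168)
(25410 + n(133))*(23519 + F(40)) = (25410 + 1/168)*(23519 + (7614 + 40**2 - 195*40)) = 4268881*(23519 + (7614 + 1600 - 7800))/168 = 4268881*(23519 + 1414)/168 = (4268881/168)*24933 = 35478669991/56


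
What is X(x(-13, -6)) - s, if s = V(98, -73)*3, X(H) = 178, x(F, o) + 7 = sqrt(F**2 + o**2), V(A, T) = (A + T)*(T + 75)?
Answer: 28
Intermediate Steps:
V(A, T) = (75 + T)*(A + T) (V(A, T) = (A + T)*(75 + T) = (75 + T)*(A + T))
x(F, o) = -7 + sqrt(F**2 + o**2)
s = 150 (s = ((-73)**2 + 75*98 + 75*(-73) + 98*(-73))*3 = (5329 + 7350 - 5475 - 7154)*3 = 50*3 = 150)
X(x(-13, -6)) - s = 178 - 1*150 = 178 - 150 = 28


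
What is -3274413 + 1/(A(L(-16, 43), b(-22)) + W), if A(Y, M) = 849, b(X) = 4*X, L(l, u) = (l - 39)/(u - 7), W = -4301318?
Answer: -14081511599698/4300469 ≈ -3.2744e+6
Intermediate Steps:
L(l, u) = (-39 + l)/(-7 + u)
-3274413 + 1/(A(L(-16, 43), b(-22)) + W) = -3274413 + 1/(849 - 4301318) = -3274413 + 1/(-4300469) = -3274413 - 1/4300469 = -14081511599698/4300469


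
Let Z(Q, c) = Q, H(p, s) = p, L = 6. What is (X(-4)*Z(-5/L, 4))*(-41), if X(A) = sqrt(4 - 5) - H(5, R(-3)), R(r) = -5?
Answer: -1025/6 + 205*I/6 ≈ -170.83 + 34.167*I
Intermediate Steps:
X(A) = -5 + I (X(A) = sqrt(4 - 5) - 1*5 = sqrt(-1) - 5 = I - 5 = -5 + I)
(X(-4)*Z(-5/L, 4))*(-41) = ((-5 + I)*(-5/6))*(-41) = (25/6 - 5*I/6)*(-41) = -1025/6 + 205*I/6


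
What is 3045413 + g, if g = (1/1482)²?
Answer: 6688713661813/2196324 ≈ 3.0454e+6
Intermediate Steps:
g = 1/2196324 (g = (1/1482)² = 1/2196324 ≈ 4.5531e-7)
3045413 + g = 3045413 + 1/2196324 = 6688713661813/2196324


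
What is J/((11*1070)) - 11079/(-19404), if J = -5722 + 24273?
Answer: 2476583/1153460 ≈ 2.1471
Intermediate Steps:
J = 18551
J/((11*1070)) - 11079/(-19404) = 18551/((11*1070)) - 11079/(-19404) = 18551/11770 - 11079*(-1/19404) = 18551*(1/11770) + 1231/2156 = 18551/11770 + 1231/2156 = 2476583/1153460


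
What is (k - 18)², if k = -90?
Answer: 11664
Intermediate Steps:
(k - 18)² = (-90 - 18)² = (-108)² = 11664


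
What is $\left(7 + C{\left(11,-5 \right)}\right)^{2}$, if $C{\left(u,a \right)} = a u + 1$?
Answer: $2209$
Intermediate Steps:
$C{\left(u,a \right)} = 1 + a u$
$\left(7 + C{\left(11,-5 \right)}\right)^{2} = \left(7 + \left(1 - 55\right)\right)^{2} = \left(7 - 54\right)^{2} = \left(-47\right)^{2} = 2209$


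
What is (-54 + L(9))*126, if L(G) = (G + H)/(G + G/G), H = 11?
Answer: -6552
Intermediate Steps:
L(G) = (11 + G)/(1 + G) (L(G) = (G + 11)/(G + G/G) = (11 + G)/(G + 1) = (11 + G)/(1 + G))
(-54 + L(9))*126 = (-54 + (11 + 9)/(1 + 9))*126 = (-54 + 20/10)*126 = (-54 + (⅒)*20)*126 = (-54 + 2)*126 = -52*126 = -6552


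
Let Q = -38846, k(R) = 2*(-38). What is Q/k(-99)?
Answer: 19423/38 ≈ 511.13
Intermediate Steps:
k(R) = -76
Q/k(-99) = -38846/(-76) = -38846*(-1/76) = 19423/38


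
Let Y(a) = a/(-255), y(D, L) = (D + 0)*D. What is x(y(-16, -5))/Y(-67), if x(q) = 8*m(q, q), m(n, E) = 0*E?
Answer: 0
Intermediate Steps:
m(n, E) = 0
y(D, L) = D² (y(D, L) = D*D = D²)
x(q) = 0 (x(q) = 8*0 = 0)
Y(a) = -a/255 (Y(a) = a*(-1/255) = -a/255)
x(y(-16, -5))/Y(-67) = 0/((-1/255*(-67))) = 0/(67/255) = 0*(255/67) = 0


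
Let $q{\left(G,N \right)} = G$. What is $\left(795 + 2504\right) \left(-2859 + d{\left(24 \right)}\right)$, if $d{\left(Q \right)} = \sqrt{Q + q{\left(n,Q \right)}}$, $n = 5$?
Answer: $-9431841 + 3299 \sqrt{29} \approx -9.4141 \cdot 10^{6}$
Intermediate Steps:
$d{\left(Q \right)} = \sqrt{5 + Q}$ ($d{\left(Q \right)} = \sqrt{Q + 5} = \sqrt{5 + Q}$)
$\left(795 + 2504\right) \left(-2859 + d{\left(24 \right)}\right) = \left(795 + 2504\right) \left(-2859 + \sqrt{5 + 24}\right) = 3299 \left(-2859 + \sqrt{29}\right) = -9431841 + 3299 \sqrt{29}$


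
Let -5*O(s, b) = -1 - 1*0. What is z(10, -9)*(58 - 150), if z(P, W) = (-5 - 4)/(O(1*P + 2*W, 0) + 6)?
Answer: 4140/31 ≈ 133.55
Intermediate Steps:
O(s, b) = ⅕ (O(s, b) = -(-1 - 1*0)/5 = -(-1 + 0)/5 = -⅕*(-1) = ⅕)
z(P, W) = -45/31 (z(P, W) = (-5 - 4)/(⅕ + 6) = -9/31/5 = -9*5/31 = -45/31)
z(10, -9)*(58 - 150) = -45*(58 - 150)/31 = -45/31*(-92) = 4140/31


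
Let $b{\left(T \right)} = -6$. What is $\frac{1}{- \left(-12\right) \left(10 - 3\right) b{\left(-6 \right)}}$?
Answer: $- \frac{1}{504} \approx -0.0019841$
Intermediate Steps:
$\frac{1}{- \left(-12\right) \left(10 - 3\right) b{\left(-6 \right)}} = \frac{1}{- \left(-12\right) \left(10 - 3\right) \left(-6\right)} = \frac{1}{- \left(-12\right) 7 \left(-6\right)} = \frac{1}{\left(-1\right) \left(-84\right) \left(-6\right)} = \frac{1}{84 \left(-6\right)} = \frac{1}{-504} = - \frac{1}{504}$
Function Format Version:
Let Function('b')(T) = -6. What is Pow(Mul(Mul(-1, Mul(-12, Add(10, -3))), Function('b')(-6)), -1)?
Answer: Rational(-1, 504) ≈ -0.0019841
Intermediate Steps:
Pow(Mul(Mul(-1, Mul(-12, Add(10, -3))), Function('b')(-6)), -1) = Pow(Mul(Mul(-1, Mul(-12, Add(10, -3))), -6), -1) = Pow(Mul(Mul(-1, Mul(-12, 7)), -6), -1) = Pow(Mul(Mul(-1, -84), -6), -1) = Pow(Mul(84, -6), -1) = Pow(-504, -1) = Rational(-1, 504)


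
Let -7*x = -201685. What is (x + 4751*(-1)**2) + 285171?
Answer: 2231139/7 ≈ 3.1873e+5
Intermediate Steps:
x = 201685/7 (x = -1/7*(-201685) = 201685/7 ≈ 28812.)
(x + 4751*(-1)**2) + 285171 = (201685/7 + 4751*(-1)**2) + 285171 = (201685/7 + 4751*1) + 285171 = (201685/7 + 4751) + 285171 = 234942/7 + 285171 = 2231139/7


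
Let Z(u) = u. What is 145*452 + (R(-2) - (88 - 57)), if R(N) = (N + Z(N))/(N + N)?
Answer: 65510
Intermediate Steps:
R(N) = 1 (R(N) = (N + N)/(N + N) = (2*N)/((2*N)) = (2*N)*(1/(2*N)) = 1)
145*452 + (R(-2) - (88 - 57)) = 145*452 + (1 - (88 - 57)) = 65540 + (1 - 1*31) = 65540 + (1 - 31) = 65540 - 30 = 65510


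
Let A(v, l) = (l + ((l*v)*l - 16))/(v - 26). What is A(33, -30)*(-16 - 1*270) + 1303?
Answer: -8471923/7 ≈ -1.2103e+6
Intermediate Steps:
A(v, l) = (-16 + l + v*l**2)/(-26 + v) (A(v, l) = (l + (v*l**2 - 16))/(-26 + v) = (l + (-16 + v*l**2))/(-26 + v) = (-16 + l + v*l**2)/(-26 + v))
A(33, -30)*(-16 - 1*270) + 1303 = ((-16 - 30 + 33*(-30)**2)/(-26 + 33))*(-16 - 1*270) + 1303 = ((-16 - 30 + 33*900)/7)*(-16 - 270) + 1303 = ((-16 - 30 + 29700)/7)*(-286) + 1303 = ((1/7)*29654)*(-286) + 1303 = (29654/7)*(-286) + 1303 = -8481044/7 + 1303 = -8471923/7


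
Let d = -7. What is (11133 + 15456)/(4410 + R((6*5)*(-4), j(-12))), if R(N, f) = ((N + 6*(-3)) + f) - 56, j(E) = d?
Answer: 8863/1403 ≈ 6.3172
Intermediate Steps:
j(E) = -7
R(N, f) = -74 + N + f (R(N, f) = ((N - 18) + f) - 56 = ((-18 + N) + f) - 56 = (-18 + N + f) - 56 = -74 + N + f)
(11133 + 15456)/(4410 + R((6*5)*(-4), j(-12))) = (11133 + 15456)/(4410 + (-74 + (6*5)*(-4) - 7)) = 26589/(4410 + (-74 + 30*(-4) - 7)) = 26589/(4410 + (-74 - 120 - 7)) = 26589/(4410 - 201) = 26589/4209 = 26589*(1/4209) = 8863/1403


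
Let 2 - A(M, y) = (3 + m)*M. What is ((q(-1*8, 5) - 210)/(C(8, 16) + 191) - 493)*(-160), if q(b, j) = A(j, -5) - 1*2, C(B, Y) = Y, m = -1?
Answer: 16363360/207 ≈ 79050.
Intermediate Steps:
A(M, y) = 2 - 2*M (A(M, y) = 2 - (3 - 1)*M = 2 - 2*M)
q(b, j) = -2*j (q(b, j) = (2 - 2*j) - 1*2 = (2 - 2*j) - 2 = -2*j)
((q(-1*8, 5) - 210)/(C(8, 16) + 191) - 493)*(-160) = ((-2*5 - 210)/(16 + 191) - 493)*(-160) = ((-10 - 210)/207 - 493)*(-160) = (-220*1/207 - 493)*(-160) = (-220/207 - 493)*(-160) = -102271/207*(-160) = 16363360/207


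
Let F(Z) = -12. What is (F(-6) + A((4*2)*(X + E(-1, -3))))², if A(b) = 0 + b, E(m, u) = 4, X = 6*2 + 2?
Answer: 17424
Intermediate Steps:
X = 14 (X = 12 + 2 = 14)
A(b) = b
(F(-6) + A((4*2)*(X + E(-1, -3))))² = (-12 + (4*2)*(14 + 4))² = (-12 + 8*18)² = (-12 + 144)² = 132² = 17424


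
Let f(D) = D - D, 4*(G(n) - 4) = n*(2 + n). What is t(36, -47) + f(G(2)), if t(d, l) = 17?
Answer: 17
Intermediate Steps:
G(n) = 4 + n*(2 + n)/4 (G(n) = 4 + (n*(2 + n))/4 = 4 + n*(2 + n)/4)
f(D) = 0
t(36, -47) + f(G(2)) = 17 + 0 = 17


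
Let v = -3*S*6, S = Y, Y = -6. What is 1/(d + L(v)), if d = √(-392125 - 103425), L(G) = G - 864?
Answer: -378/533543 - 5*I*√19822/1067086 ≈ -0.00070847 - 0.0006597*I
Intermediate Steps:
S = -6
v = 108 (v = -3*(-6)*6 = 18*6 = 108)
L(G) = -864 + G
d = 5*I*√19822 (d = √(-495550) = 5*I*√19822 ≈ 703.95*I)
1/(d + L(v)) = 1/(5*I*√19822 + (-864 + 108)) = 1/(5*I*√19822 - 756) = 1/(-756 + 5*I*√19822)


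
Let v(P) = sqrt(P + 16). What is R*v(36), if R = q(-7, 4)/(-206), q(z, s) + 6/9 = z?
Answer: 23*sqrt(13)/309 ≈ 0.26837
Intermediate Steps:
q(z, s) = -2/3 + z
v(P) = sqrt(16 + P)
R = 23/618 (R = (-2/3 - 7)/(-206) = -23/3*(-1/206) = 23/618 ≈ 0.037217)
R*v(36) = 23*sqrt(16 + 36)/618 = 23*sqrt(52)/618 = 23*(2*sqrt(13))/618 = 23*sqrt(13)/309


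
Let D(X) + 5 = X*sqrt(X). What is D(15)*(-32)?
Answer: 160 - 480*sqrt(15) ≈ -1699.0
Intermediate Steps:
D(X) = -5 + X**(3/2) (D(X) = -5 + X*sqrt(X) = -5 + X**(3/2))
D(15)*(-32) = (-5 + 15**(3/2))*(-32) = (-5 + 15*sqrt(15))*(-32) = 160 - 480*sqrt(15)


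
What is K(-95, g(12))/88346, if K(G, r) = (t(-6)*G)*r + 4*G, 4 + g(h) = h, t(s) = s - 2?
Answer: 2850/44173 ≈ 0.064519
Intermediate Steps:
t(s) = -2 + s
g(h) = -4 + h
K(G, r) = 4*G - 8*G*r (K(G, r) = ((-2 - 6)*G)*r + 4*G = (-8*G)*r + 4*G = -8*G*r + 4*G = 4*G - 8*G*r)
K(-95, g(12))/88346 = (4*(-95)*(1 - 2*(-4 + 12)))/88346 = (4*(-95)*(1 - 2*8))*(1/88346) = (4*(-95)*(1 - 16))*(1/88346) = (4*(-95)*(-15))*(1/88346) = 5700*(1/88346) = 2850/44173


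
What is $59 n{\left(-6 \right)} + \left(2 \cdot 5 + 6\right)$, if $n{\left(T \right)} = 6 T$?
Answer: $-2108$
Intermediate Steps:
$59 n{\left(-6 \right)} + \left(2 \cdot 5 + 6\right) = 59 \cdot 6 \left(-6\right) + \left(2 \cdot 5 + 6\right) = 59 \left(-36\right) + \left(10 + 6\right) = -2124 + 16 = -2108$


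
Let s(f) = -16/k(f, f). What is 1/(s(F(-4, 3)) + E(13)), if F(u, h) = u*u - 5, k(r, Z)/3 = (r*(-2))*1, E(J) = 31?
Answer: 33/1031 ≈ 0.032008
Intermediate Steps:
k(r, Z) = -6*r (k(r, Z) = 3*((r*(-2))*1) = 3*(-2*r*1) = 3*(-2*r) = -6*r)
F(u, h) = -5 + u² (F(u, h) = u² - 5 = -5 + u²)
s(f) = 8/(3*f) (s(f) = -16*(-1/(6*f)) = -(-8)/(3*f) = 8/(3*f))
1/(s(F(-4, 3)) + E(13)) = 1/(8/(3*(-5 + (-4)²)) + 31) = 1/(8/(3*(-5 + 16)) + 31) = 1/((8/3)/11 + 31) = 1/((8/3)*(1/11) + 31) = 1/(8/33 + 31) = 1/(1031/33) = 33/1031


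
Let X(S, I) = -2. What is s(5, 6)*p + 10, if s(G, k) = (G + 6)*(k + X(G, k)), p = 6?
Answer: 274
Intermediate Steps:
s(G, k) = (-2 + k)*(6 + G) (s(G, k) = (G + 6)*(k - 2) = (6 + G)*(-2 + k) = (-2 + k)*(6 + G))
s(5, 6)*p + 10 = (-12 - 2*5 + 6*6 + 5*6)*6 + 10 = (-12 - 10 + 36 + 30)*6 + 10 = 44*6 + 10 = 264 + 10 = 274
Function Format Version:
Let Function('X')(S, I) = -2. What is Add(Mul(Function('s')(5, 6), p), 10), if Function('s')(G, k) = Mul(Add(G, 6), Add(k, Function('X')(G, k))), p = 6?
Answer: 274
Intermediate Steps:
Function('s')(G, k) = Mul(Add(-2, k), Add(6, G)) (Function('s')(G, k) = Mul(Add(G, 6), Add(k, -2)) = Mul(Add(6, G), Add(-2, k)) = Mul(Add(-2, k), Add(6, G)))
Add(Mul(Function('s')(5, 6), p), 10) = Add(Mul(Add(-12, Mul(-2, 5), Mul(6, 6), Mul(5, 6)), 6), 10) = Add(Mul(Add(-12, -10, 36, 30), 6), 10) = Add(Mul(44, 6), 10) = Add(264, 10) = 274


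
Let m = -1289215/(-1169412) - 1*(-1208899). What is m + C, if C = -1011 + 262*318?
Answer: 1509950741263/1169412 ≈ 1.2912e+6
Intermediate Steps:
m = 1413702286603/1169412 (m = -1289215*(-1/1169412) + 1208899 = 1289215/1169412 + 1208899 = 1413702286603/1169412 ≈ 1.2089e+6)
C = 82305 (C = -1011 + 83316 = 82305)
m + C = 1413702286603/1169412 + 82305 = 1509950741263/1169412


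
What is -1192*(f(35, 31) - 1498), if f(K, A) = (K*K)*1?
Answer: 325416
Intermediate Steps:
f(K, A) = K² (f(K, A) = K²*1 = K²)
-1192*(f(35, 31) - 1498) = -1192*(35² - 1498) = -1192*(1225 - 1498) = -1192*(-273) = 325416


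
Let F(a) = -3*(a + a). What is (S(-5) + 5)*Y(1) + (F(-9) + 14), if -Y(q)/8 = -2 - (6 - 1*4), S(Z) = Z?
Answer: 68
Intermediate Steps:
F(a) = -6*a
Y(q) = 32 (Y(q) = -8*(-2 - (6 - 1*4)) = -8*(-2 - (6 - 4)) = -8*(-2 - 1*2) = -8*(-2 - 2) = -8*(-4) = 32)
(S(-5) + 5)*Y(1) + (F(-9) + 14) = (-5 + 5)*32 + (-6*(-9) + 14) = 0*32 + (54 + 14) = 0 + 68 = 68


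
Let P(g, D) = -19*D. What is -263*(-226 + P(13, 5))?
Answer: 84423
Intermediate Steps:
-263*(-226 + P(13, 5)) = -263*(-226 - 19*5) = -263*(-226 - 95) = -263*(-321) = 84423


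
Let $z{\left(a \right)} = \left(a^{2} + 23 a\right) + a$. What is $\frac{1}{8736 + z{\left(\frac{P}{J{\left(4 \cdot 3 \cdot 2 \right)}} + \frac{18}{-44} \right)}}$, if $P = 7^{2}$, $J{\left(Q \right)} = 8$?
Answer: $\frac{7744}{68966929} \approx 0.00011229$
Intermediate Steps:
$P = 49$
$z{\left(a \right)} = a^{2} + 24 a$
$\frac{1}{8736 + z{\left(\frac{P}{J{\left(4 \cdot 3 \cdot 2 \right)}} + \frac{18}{-44} \right)}} = \frac{1}{8736 + \left(\frac{49}{8} + \frac{18}{-44}\right) \left(24 + \left(\frac{49}{8} + \frac{18}{-44}\right)\right)} = \frac{1}{8736 + \left(49 \cdot \frac{1}{8} + 18 \left(- \frac{1}{44}\right)\right) \left(24 + \left(49 \cdot \frac{1}{8} + 18 \left(- \frac{1}{44}\right)\right)\right)} = \frac{1}{8736 + \left(\frac{49}{8} - \frac{9}{22}\right) \left(24 + \left(\frac{49}{8} - \frac{9}{22}\right)\right)} = \frac{1}{8736 + \frac{503 \left(24 + \frac{503}{88}\right)}{88}} = \frac{1}{8736 + \frac{503}{88} \cdot \frac{2615}{88}} = \frac{1}{8736 + \frac{1315345}{7744}} = \frac{1}{\frac{68966929}{7744}} = \frac{7744}{68966929}$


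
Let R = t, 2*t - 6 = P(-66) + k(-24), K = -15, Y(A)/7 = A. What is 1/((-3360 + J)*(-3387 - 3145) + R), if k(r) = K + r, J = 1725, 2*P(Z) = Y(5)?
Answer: 4/42719249 ≈ 9.3635e-8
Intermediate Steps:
Y(A) = 7*A
P(Z) = 35/2 (P(Z) = (7*5)/2 = (½)*35 = 35/2)
k(r) = -15 + r
t = -31/4 (t = 3 + (35/2 + (-15 - 24))/2 = 3 + (35/2 - 39)/2 = 3 + (½)*(-43/2) = 3 - 43/4 = -31/4 ≈ -7.7500)
R = -31/4 ≈ -7.7500
1/((-3360 + J)*(-3387 - 3145) + R) = 1/((-3360 + 1725)*(-3387 - 3145) - 31/4) = 1/(-1635*(-6532) - 31/4) = 1/(10679820 - 31/4) = 1/(42719249/4) = 4/42719249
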